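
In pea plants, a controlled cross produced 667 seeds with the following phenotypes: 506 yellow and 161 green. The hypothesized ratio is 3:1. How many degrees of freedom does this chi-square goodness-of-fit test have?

A goodness-of-fit test with 2 phenotype classes has df = 2 − 1 = 1.

1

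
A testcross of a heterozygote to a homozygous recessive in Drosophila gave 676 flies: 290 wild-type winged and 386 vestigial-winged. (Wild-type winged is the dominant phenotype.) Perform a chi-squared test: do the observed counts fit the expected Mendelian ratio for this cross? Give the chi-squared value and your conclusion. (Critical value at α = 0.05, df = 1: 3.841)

13.633; not consistent

A testcross of a heterozygote (Aa × aa) gives a 1:1 phenotypic ratio.
Under the 1:1 hypothesis (Σ ratio = 2, N = 676):
  wild-type winged: 676 × 1/2 = 338
  vestigial-winged: 676 × 1/2 = 338
χ² = Σ (O − E)² / E
  wild-type winged: (290 − 338)² / 338 = 6.8166
  vestigial-winged: (386 − 338)² / 338 = 6.8166
χ² = 6.8166 + 6.8166 = 13.6332 ≈ 13.633
Degrees of freedom = 2 − 1 = 1; critical value at α = 0.05 is 3.841.
Since 13.633 > 3.841, we reject the null hypothesis — the data do not fit the 1:1 ratio.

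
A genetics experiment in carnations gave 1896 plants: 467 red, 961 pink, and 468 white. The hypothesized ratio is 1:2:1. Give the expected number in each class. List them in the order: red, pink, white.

Under the 1:2:1 hypothesis (Σ ratio = 4, N = 1896):
  red: 1896 × 1/4 = 474
  pink: 1896 × 2/4 = 948
  white: 1896 × 1/4 = 474

474, 948, 474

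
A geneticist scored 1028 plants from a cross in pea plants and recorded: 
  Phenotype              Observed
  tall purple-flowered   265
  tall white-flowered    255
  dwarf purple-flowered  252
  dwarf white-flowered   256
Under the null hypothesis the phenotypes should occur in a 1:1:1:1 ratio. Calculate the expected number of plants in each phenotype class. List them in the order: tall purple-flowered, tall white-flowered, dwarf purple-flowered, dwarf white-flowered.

Under the 1:1:1:1 hypothesis (Σ ratio = 4, N = 1028):
  tall purple-flowered: 1028 × 1/4 = 257
  tall white-flowered: 1028 × 1/4 = 257
  dwarf purple-flowered: 1028 × 1/4 = 257
  dwarf white-flowered: 1028 × 1/4 = 257

257, 257, 257, 257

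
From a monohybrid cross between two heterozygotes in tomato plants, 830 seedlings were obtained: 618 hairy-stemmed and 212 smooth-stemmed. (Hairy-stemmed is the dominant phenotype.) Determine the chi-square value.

0.130

For a monohybrid cross between heterozygotes with complete dominance, the expected phenotypic ratio is 3:1.
Under the 3:1 hypothesis (Σ ratio = 4, N = 830):
  hairy-stemmed: 830 × 3/4 = 622.5
  smooth-stemmed: 830 × 1/4 = 207.5
χ² = Σ (O − E)² / E
  hairy-stemmed: (618 − 622.5)² / 622.5 = 0.0325
  smooth-stemmed: (212 − 207.5)² / 207.5 = 0.0976
χ² = 0.0325 + 0.0976 = 0.1301 ≈ 0.130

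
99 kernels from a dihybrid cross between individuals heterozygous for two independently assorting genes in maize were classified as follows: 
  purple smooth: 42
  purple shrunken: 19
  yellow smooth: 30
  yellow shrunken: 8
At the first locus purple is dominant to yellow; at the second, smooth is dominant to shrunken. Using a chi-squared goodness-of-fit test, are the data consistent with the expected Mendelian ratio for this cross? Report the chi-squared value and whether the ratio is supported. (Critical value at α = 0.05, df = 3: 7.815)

10.953; not consistent

A dihybrid F₂ with independent assortment and complete dominance at both loci gives a 9:3:3:1 phenotypic ratio.
The 9:3:3:1 ratio has 16 parts, so with N = 99 the expected counts are:
  purple smooth: 99 × 9/16 = 55.6875
  purple shrunken: 99 × 3/16 = 18.5625
  yellow smooth: 99 × 3/16 = 18.5625
  yellow shrunken: 99 × 1/16 = 6.1875
χ² = Σ (O − E)² / E
  purple smooth: (42 − 55.6875)² / 55.6875 = 3.3643
  purple shrunken: (19 − 18.5625)² / 18.5625 = 0.0103
  yellow smooth: (30 − 18.5625)² / 18.5625 = 7.0473
  yellow shrunken: (8 − 6.1875)² / 6.1875 = 0.5309
χ² = 3.3643 + 0.0103 + 7.0473 + 0.5309 = 10.9528 ≈ 10.953
Degrees of freedom = 4 − 1 = 3; critical value at α = 0.05 is 7.815.
Since 10.953 > 7.815, we reject the null hypothesis — the data do not fit the 9:3:3:1 ratio.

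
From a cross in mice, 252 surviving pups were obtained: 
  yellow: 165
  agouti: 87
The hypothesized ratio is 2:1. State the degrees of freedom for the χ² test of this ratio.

A goodness-of-fit test with 2 phenotype classes has df = 2 − 1 = 1.

1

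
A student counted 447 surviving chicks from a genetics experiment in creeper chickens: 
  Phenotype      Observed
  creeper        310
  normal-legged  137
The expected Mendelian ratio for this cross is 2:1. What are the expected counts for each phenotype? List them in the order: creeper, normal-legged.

Total ratio parts = 3. Expected numbers out of 447:
  creeper: 447 × 2/3 = 298
  normal-legged: 447 × 1/3 = 149

298, 149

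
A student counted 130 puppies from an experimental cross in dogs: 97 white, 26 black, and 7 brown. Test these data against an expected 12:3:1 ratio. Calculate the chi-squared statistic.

Under the 12:3:1 hypothesis (Σ ratio = 16, N = 130):
  white: 130 × 12/16 = 97.5
  black: 130 × 3/16 = 24.375
  brown: 130 × 1/16 = 8.125
χ² = Σ (O − E)² / E
  white: (97 − 97.5)² / 97.5 = 0.0026
  black: (26 − 24.375)² / 24.375 = 0.1083
  brown: (7 − 8.125)² / 8.125 = 0.1558
χ² = 0.0026 + 0.1083 + 0.1558 = 0.2667 ≈ 0.267

0.267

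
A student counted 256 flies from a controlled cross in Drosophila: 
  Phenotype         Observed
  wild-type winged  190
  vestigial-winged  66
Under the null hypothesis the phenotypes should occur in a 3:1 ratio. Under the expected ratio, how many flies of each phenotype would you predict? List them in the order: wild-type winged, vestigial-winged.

Total ratio parts = 4. Expected numbers out of 256:
  wild-type winged: 256 × 3/4 = 192
  vestigial-winged: 256 × 1/4 = 64

192, 64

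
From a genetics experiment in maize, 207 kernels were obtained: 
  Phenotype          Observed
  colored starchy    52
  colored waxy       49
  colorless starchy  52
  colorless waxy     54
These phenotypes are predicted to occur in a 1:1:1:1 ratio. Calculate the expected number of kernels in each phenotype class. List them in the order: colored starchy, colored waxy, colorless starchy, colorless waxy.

51.75, 51.75, 51.75, 51.75

Expected counts for N = 207 under a 1:1:1:1 ratio (total parts = 4):
  colored starchy: 207 × 1/4 = 51.75
  colored waxy: 207 × 1/4 = 51.75
  colorless starchy: 207 × 1/4 = 51.75
  colorless waxy: 207 × 1/4 = 51.75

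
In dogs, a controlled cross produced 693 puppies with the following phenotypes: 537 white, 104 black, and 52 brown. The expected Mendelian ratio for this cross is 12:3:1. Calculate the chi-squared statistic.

The 12:3:1 ratio has 16 parts, so with N = 693 the expected counts are:
  white: 693 × 12/16 = 519.75
  black: 693 × 3/16 = 129.9375
  brown: 693 × 1/16 = 43.3125
χ² = Σ (O − E)² / E
  white: (537 − 519.75)² / 519.75 = 0.5725
  black: (104 − 129.9375)² / 129.9375 = 5.1775
  brown: (52 − 43.3125)² / 43.3125 = 1.7425
χ² = 0.5725 + 5.1775 + 1.7425 = 7.4925 ≈ 7.493

7.493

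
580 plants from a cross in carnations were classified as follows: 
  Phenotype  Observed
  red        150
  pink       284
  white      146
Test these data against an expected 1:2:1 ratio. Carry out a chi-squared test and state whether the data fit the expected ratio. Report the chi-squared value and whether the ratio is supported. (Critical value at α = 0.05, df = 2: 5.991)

Under the 1:2:1 hypothesis (Σ ratio = 4, N = 580):
  red: 580 × 1/4 = 145
  pink: 580 × 2/4 = 290
  white: 580 × 1/4 = 145
χ² = Σ (O − E)² / E
  red: (150 − 145)² / 145 = 0.1724
  pink: (284 − 290)² / 290 = 0.1241
  white: (146 − 145)² / 145 = 0.0069
χ² = 0.1724 + 0.1241 + 0.0069 = 0.3034 ≈ 0.303
Degrees of freedom = 3 − 1 = 2; critical value at α = 0.05 is 5.991.
Since 0.303 < 5.991, we fail to reject the null hypothesis — the data are consistent with the 1:2:1 ratio.

0.303; consistent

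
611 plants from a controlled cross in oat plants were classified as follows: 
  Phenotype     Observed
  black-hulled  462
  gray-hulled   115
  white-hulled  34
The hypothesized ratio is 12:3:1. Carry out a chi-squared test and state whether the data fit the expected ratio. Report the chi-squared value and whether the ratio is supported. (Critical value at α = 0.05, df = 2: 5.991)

0.492; consistent

Expected counts for N = 611 under a 12:3:1 ratio (total parts = 16):
  black-hulled: 611 × 12/16 = 458.25
  gray-hulled: 611 × 3/16 = 114.5625
  white-hulled: 611 × 1/16 = 38.1875
χ² = Σ (O − E)² / E
  black-hulled: (462 − 458.25)² / 458.25 = 0.0307
  gray-hulled: (115 − 114.5625)² / 114.5625 = 0.0017
  white-hulled: (34 − 38.1875)² / 38.1875 = 0.4592
χ² = 0.0307 + 0.0017 + 0.4592 = 0.4916 ≈ 0.492
Degrees of freedom = 3 − 1 = 2; critical value at α = 0.05 is 5.991.
Since 0.492 < 5.991, we fail to reject the null hypothesis — the data are consistent with the 12:3:1 ratio.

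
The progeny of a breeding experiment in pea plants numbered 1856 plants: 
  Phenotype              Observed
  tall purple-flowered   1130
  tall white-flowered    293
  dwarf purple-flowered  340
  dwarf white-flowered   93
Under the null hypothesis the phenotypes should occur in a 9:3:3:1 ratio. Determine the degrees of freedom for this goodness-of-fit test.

A goodness-of-fit test with 4 phenotype classes has df = 4 − 1 = 3.

3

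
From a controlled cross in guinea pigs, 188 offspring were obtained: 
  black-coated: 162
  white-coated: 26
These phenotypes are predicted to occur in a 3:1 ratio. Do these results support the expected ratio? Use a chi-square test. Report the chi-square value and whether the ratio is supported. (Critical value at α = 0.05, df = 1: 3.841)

The 3:1 ratio has 4 parts, so with N = 188 the expected counts are:
  black-coated: 188 × 3/4 = 141
  white-coated: 188 × 1/4 = 47
χ² = Σ (O − E)² / E
  black-coated: (162 − 141)² / 141 = 3.1277
  white-coated: (26 − 47)² / 47 = 9.3830
χ² = 3.1277 + 9.3830 = 12.5107 ≈ 12.511
Degrees of freedom = 2 − 1 = 1; critical value at α = 0.05 is 3.841.
Since 12.511 > 3.841, we reject the null hypothesis — the data do not fit the 3:1 ratio.

12.511; not consistent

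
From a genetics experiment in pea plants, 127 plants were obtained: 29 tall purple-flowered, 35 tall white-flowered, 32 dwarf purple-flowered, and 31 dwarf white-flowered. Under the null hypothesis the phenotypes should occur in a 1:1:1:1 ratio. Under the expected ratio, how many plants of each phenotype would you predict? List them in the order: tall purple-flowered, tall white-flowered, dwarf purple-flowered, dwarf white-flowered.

31.75, 31.75, 31.75, 31.75

The 1:1:1:1 ratio has 4 parts, so with N = 127 the expected counts are:
  tall purple-flowered: 127 × 1/4 = 31.75
  tall white-flowered: 127 × 1/4 = 31.75
  dwarf purple-flowered: 127 × 1/4 = 31.75
  dwarf white-flowered: 127 × 1/4 = 31.75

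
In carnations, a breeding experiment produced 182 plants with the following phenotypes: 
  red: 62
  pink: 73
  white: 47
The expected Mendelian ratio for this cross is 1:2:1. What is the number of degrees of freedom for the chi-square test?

A goodness-of-fit test with 3 phenotype classes has df = 3 − 1 = 2.

2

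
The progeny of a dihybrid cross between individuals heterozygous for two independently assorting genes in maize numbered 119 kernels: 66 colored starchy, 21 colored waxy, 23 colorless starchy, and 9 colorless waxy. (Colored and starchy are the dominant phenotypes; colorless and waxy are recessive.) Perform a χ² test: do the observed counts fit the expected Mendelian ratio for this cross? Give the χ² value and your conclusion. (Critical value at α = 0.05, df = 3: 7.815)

A dihybrid F₂ with independent assortment and complete dominance at both loci gives a 9:3:3:1 phenotypic ratio.
Under the 9:3:3:1 hypothesis (Σ ratio = 16, N = 119):
  colored starchy: 119 × 9/16 = 66.9375
  colored waxy: 119 × 3/16 = 22.3125
  colorless starchy: 119 × 3/16 = 22.3125
  colorless waxy: 119 × 1/16 = 7.4375
χ² = Σ (O − E)² / E
  colored starchy: (66 − 66.9375)² / 66.9375 = 0.0131
  colored waxy: (21 − 22.3125)² / 22.3125 = 0.0772
  colorless starchy: (23 − 22.3125)² / 22.3125 = 0.0212
  colorless waxy: (9 − 7.4375)² / 7.4375 = 0.3283
χ² = 0.0131 + 0.0772 + 0.0212 + 0.3283 = 0.4398 ≈ 0.440
Degrees of freedom = 4 − 1 = 3; critical value at α = 0.05 is 7.815.
Since 0.440 < 7.815, we fail to reject the null hypothesis — the data are consistent with the 9:3:3:1 ratio.

0.440; consistent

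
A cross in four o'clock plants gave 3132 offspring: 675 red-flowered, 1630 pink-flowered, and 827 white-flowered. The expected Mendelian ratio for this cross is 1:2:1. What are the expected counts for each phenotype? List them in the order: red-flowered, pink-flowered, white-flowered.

Under the 1:2:1 hypothesis (Σ ratio = 4, N = 3132):
  red-flowered: 3132 × 1/4 = 783
  pink-flowered: 3132 × 2/4 = 1566
  white-flowered: 3132 × 1/4 = 783

783, 1566, 783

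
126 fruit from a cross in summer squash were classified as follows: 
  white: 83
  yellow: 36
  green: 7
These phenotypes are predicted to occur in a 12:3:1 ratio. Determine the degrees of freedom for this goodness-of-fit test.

2

A goodness-of-fit test with 3 phenotype classes has df = 3 − 1 = 2.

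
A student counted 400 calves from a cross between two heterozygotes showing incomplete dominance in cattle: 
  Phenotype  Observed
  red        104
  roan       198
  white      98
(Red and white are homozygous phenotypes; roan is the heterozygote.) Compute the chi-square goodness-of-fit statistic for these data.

0.220

With incomplete dominance, a heterozygote × heterozygote cross gives a 1:2:1 phenotypic ratio.
The 1:2:1 ratio has 4 parts, so with N = 400 the expected counts are:
  red: 400 × 1/4 = 100
  roan: 400 × 2/4 = 200
  white: 400 × 1/4 = 100
χ² = Σ (O − E)² / E
  red: (104 − 100)² / 100 = 0.1600
  roan: (198 − 200)² / 200 = 0.0200
  white: (98 − 100)² / 100 = 0.0400
χ² = 0.1600 + 0.0200 + 0.0400 = 0.220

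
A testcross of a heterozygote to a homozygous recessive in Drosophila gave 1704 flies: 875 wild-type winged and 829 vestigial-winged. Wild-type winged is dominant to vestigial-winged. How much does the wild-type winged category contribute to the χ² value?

0.621

A testcross of a heterozygote (Aa × aa) gives a 1:1 phenotypic ratio.
Total ratio parts = 2. Expected numbers out of 1704:
  wild-type winged: 1704 × 1/2 = 852
  vestigial-winged: 1704 × 1/2 = 852
Contribution of wild-type winged: (875 − 852)² / 852 = 0.6209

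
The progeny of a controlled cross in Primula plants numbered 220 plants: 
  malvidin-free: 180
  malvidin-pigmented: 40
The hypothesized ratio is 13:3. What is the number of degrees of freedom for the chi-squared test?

1

A goodness-of-fit test with 2 phenotype classes has df = 2 − 1 = 1.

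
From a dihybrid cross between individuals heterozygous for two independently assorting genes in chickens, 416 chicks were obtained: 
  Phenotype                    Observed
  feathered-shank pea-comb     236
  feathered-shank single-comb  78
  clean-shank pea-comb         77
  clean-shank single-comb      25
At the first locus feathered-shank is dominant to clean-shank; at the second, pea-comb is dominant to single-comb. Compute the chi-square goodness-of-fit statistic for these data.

A dihybrid F₂ with independent assortment and complete dominance at both loci gives a 9:3:3:1 phenotypic ratio.
Expected counts for N = 416 under a 9:3:3:1 ratio (total parts = 16):
  feathered-shank pea-comb: 416 × 9/16 = 234
  feathered-shank single-comb: 416 × 3/16 = 78
  clean-shank pea-comb: 416 × 3/16 = 78
  clean-shank single-comb: 416 × 1/16 = 26
χ² = Σ (O − E)² / E
  feathered-shank pea-comb: (236 − 234)² / 234 = 0.0171
  feathered-shank single-comb: (78 − 78)² / 78 = 0.0000
  clean-shank pea-comb: (77 − 78)² / 78 = 0.0128
  clean-shank single-comb: (25 − 26)² / 26 = 0.0385
χ² = 0.0171 + 0.0000 + 0.0128 + 0.0385 = 0.0684 ≈ 0.068

0.068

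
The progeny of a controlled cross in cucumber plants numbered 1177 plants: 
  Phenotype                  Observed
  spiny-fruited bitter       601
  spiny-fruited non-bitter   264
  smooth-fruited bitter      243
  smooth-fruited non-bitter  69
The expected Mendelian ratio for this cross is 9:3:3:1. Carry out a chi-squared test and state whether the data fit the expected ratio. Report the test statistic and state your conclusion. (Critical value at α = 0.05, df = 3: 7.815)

16.671; not consistent

Total ratio parts = 16. Expected numbers out of 1177:
  spiny-fruited bitter: 1177 × 9/16 = 662.0625
  spiny-fruited non-bitter: 1177 × 3/16 = 220.6875
  smooth-fruited bitter: 1177 × 3/16 = 220.6875
  smooth-fruited non-bitter: 1177 × 1/16 = 73.5625
χ² = Σ (O − E)² / E
  spiny-fruited bitter: (601 − 662.0625)² / 662.0625 = 5.6318
  spiny-fruited non-bitter: (264 − 220.6875)² / 220.6875 = 8.5006
  smooth-fruited bitter: (243 − 220.6875)² / 220.6875 = 2.2559
  smooth-fruited non-bitter: (69 − 73.5625)² / 73.5625 = 0.2830
χ² = 5.6318 + 8.5006 + 2.2559 + 0.2830 = 16.6713 ≈ 16.671
Degrees of freedom = 4 − 1 = 3; critical value at α = 0.05 is 7.815.
Since 16.671 > 7.815, we reject the null hypothesis — the data do not fit the 9:3:3:1 ratio.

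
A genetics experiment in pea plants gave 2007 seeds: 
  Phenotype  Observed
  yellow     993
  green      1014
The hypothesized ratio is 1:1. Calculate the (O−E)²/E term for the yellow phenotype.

The 1:1 ratio has 2 parts, so with N = 2007 the expected counts are:
  yellow: 2007 × 1/2 = 1003.5
  green: 2007 × 1/2 = 1003.5
Contribution of yellow: (993 − 1003.5)² / 1003.5 = 0.1099

0.110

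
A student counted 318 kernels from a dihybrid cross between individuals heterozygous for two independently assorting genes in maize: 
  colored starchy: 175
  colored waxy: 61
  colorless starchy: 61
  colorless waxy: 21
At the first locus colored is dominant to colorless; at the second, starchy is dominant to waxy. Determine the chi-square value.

A dihybrid F₂ with independent assortment and complete dominance at both loci gives a 9:3:3:1 phenotypic ratio.
Under the 9:3:3:1 hypothesis (Σ ratio = 16, N = 318):
  colored starchy: 318 × 9/16 = 178.875
  colored waxy: 318 × 3/16 = 59.625
  colorless starchy: 318 × 3/16 = 59.625
  colorless waxy: 318 × 1/16 = 19.875
χ² = Σ (O − E)² / E
  colored starchy: (175 − 178.875)² / 178.875 = 0.0839
  colored waxy: (61 − 59.625)² / 59.625 = 0.0317
  colorless starchy: (61 − 59.625)² / 59.625 = 0.0317
  colorless waxy: (21 − 19.875)² / 19.875 = 0.0637
χ² = 0.0839 + 0.0317 + 0.0317 + 0.0637 = 0.211

0.211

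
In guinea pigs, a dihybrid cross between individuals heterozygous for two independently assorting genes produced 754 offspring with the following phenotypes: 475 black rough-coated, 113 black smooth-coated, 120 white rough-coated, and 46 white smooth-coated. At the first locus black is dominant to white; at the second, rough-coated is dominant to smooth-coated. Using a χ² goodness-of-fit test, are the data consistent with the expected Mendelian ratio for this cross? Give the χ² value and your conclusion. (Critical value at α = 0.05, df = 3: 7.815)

15.056; not consistent

A dihybrid F₂ with independent assortment and complete dominance at both loci gives a 9:3:3:1 phenotypic ratio.
Expected counts for N = 754 under a 9:3:3:1 ratio (total parts = 16):
  black rough-coated: 754 × 9/16 = 424.125
  black smooth-coated: 754 × 3/16 = 141.375
  white rough-coated: 754 × 3/16 = 141.375
  white smooth-coated: 754 × 1/16 = 47.125
χ² = Σ (O − E)² / E
  black rough-coated: (475 − 424.125)² / 424.125 = 6.1026
  black smooth-coated: (113 − 141.375)² / 141.375 = 5.6951
  white rough-coated: (120 − 141.375)² / 141.375 = 3.2318
  white smooth-coated: (46 − 47.125)² / 47.125 = 0.0269
χ² = 6.1026 + 5.6951 + 3.2318 + 0.0269 = 15.0564 ≈ 15.056
Degrees of freedom = 4 − 1 = 3; critical value at α = 0.05 is 7.815.
Since 15.056 > 7.815, we reject the null hypothesis — the data do not fit the 9:3:3:1 ratio.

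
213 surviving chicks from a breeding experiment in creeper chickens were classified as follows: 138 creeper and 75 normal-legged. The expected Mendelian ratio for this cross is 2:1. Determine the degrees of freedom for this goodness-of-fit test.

A goodness-of-fit test with 2 phenotype classes has df = 2 − 1 = 1.

1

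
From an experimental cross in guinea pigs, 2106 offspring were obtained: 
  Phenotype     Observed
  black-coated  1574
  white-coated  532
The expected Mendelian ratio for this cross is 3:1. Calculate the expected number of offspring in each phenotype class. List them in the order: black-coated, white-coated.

1579.5, 526.5

Under the 3:1 hypothesis (Σ ratio = 4, N = 2106):
  black-coated: 2106 × 3/4 = 1579.5
  white-coated: 2106 × 1/4 = 526.5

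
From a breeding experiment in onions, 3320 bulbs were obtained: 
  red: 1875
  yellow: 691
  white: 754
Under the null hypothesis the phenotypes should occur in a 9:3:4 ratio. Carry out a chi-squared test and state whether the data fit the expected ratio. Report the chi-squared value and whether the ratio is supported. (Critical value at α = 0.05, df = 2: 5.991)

Expected counts for N = 3320 under a 9:3:4 ratio (total parts = 16):
  red: 3320 × 9/16 = 1867.5
  yellow: 3320 × 3/16 = 622.5
  white: 3320 × 4/16 = 830
χ² = Σ (O − E)² / E
  red: (1875 − 1867.5)² / 1867.5 = 0.0301
  yellow: (691 − 622.5)² / 622.5 = 7.5378
  white: (754 − 830)² / 830 = 6.9590
χ² = 0.0301 + 7.5378 + 6.9590 = 14.5269 ≈ 14.527
Degrees of freedom = 3 − 1 = 2; critical value at α = 0.05 is 5.991.
Since 14.527 > 5.991, we reject the null hypothesis — the data do not fit the 9:3:4 ratio.

14.527; not consistent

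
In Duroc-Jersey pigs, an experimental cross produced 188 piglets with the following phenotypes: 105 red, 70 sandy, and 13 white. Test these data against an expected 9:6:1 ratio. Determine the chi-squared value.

0.142

Total ratio parts = 16. Expected numbers out of 188:
  red: 188 × 9/16 = 105.75
  sandy: 188 × 6/16 = 70.5
  white: 188 × 1/16 = 11.75
χ² = Σ (O − E)² / E
  red: (105 − 105.75)² / 105.75 = 0.0053
  sandy: (70 − 70.5)² / 70.5 = 0.0035
  white: (13 − 11.75)² / 11.75 = 0.1330
χ² = 0.0053 + 0.0035 + 0.1330 = 0.1418 ≈ 0.142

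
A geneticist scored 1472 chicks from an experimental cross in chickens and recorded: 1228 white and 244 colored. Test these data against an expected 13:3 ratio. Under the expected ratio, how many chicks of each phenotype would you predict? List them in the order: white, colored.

1196, 276

Total ratio parts = 16. Expected numbers out of 1472:
  white: 1472 × 13/16 = 1196
  colored: 1472 × 3/16 = 276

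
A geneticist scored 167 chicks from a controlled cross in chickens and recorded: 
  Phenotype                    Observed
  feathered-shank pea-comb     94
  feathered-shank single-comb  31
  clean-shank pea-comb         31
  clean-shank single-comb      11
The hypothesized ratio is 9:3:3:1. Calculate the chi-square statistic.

0.037

Total ratio parts = 16. Expected numbers out of 167:
  feathered-shank pea-comb: 167 × 9/16 = 93.9375
  feathered-shank single-comb: 167 × 3/16 = 31.3125
  clean-shank pea-comb: 167 × 3/16 = 31.3125
  clean-shank single-comb: 167 × 1/16 = 10.4375
χ² = Σ (O − E)² / E
  feathered-shank pea-comb: (94 − 93.9375)² / 93.9375 = 0.0000
  feathered-shank single-comb: (31 − 31.3125)² / 31.3125 = 0.0031
  clean-shank pea-comb: (31 − 31.3125)² / 31.3125 = 0.0031
  clean-shank single-comb: (11 − 10.4375)² / 10.4375 = 0.0303
χ² = 0.0000 + 0.0031 + 0.0031 + 0.0303 = 0.0365 ≈ 0.037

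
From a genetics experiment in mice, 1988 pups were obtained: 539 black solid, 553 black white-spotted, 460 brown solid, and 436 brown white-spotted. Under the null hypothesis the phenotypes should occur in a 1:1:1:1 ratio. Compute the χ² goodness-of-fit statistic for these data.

20.101

The 1:1:1:1 ratio has 4 parts, so with N = 1988 the expected counts are:
  black solid: 1988 × 1/4 = 497
  black white-spotted: 1988 × 1/4 = 497
  brown solid: 1988 × 1/4 = 497
  brown white-spotted: 1988 × 1/4 = 497
χ² = Σ (O − E)² / E
  black solid: (539 − 497)² / 497 = 3.5493
  black white-spotted: (553 − 497)² / 497 = 6.3099
  brown solid: (460 − 497)² / 497 = 2.7545
  brown white-spotted: (436 − 497)² / 497 = 7.4869
χ² = 3.5493 + 6.3099 + 2.7545 + 7.4869 = 20.1006 ≈ 20.101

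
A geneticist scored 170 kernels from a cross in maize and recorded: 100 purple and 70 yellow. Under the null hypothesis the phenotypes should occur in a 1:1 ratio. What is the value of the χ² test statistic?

Total ratio parts = 2. Expected numbers out of 170:
  purple: 170 × 1/2 = 85
  yellow: 170 × 1/2 = 85
χ² = Σ (O − E)² / E
  purple: (100 − 85)² / 85 = 2.6471
  yellow: (70 − 85)² / 85 = 2.6471
χ² = 2.6471 + 2.6471 = 5.2942 ≈ 5.294

5.294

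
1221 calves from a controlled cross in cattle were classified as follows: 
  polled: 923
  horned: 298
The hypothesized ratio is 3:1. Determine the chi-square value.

0.230

Expected counts for N = 1221 under a 3:1 ratio (total parts = 4):
  polled: 1221 × 3/4 = 915.75
  horned: 1221 × 1/4 = 305.25
χ² = Σ (O − E)² / E
  polled: (923 − 915.75)² / 915.75 = 0.0574
  horned: (298 − 305.25)² / 305.25 = 0.1722
χ² = 0.0574 + 0.1722 = 0.2296 ≈ 0.230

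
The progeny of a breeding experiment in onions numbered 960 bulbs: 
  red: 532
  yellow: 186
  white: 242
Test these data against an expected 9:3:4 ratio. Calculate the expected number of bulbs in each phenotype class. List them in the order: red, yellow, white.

540, 180, 240

Under the 9:3:4 hypothesis (Σ ratio = 16, N = 960):
  red: 960 × 9/16 = 540
  yellow: 960 × 3/16 = 180
  white: 960 × 4/16 = 240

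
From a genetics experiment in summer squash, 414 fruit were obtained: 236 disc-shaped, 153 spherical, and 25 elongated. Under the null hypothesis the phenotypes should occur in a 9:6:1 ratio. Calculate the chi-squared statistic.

0.104

The 9:6:1 ratio has 16 parts, so with N = 414 the expected counts are:
  disc-shaped: 414 × 9/16 = 232.875
  spherical: 414 × 6/16 = 155.25
  elongated: 414 × 1/16 = 25.875
χ² = Σ (O − E)² / E
  disc-shaped: (236 − 232.875)² / 232.875 = 0.0419
  spherical: (153 − 155.25)² / 155.25 = 0.0326
  elongated: (25 − 25.875)² / 25.875 = 0.0296
χ² = 0.0419 + 0.0326 + 0.0296 = 0.1041 ≈ 0.104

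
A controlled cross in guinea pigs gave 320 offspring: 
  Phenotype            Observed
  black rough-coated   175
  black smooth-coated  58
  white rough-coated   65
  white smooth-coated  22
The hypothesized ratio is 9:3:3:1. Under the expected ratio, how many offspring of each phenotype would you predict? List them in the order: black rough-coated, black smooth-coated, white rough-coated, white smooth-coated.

180, 60, 60, 20

Expected counts for N = 320 under a 9:3:3:1 ratio (total parts = 16):
  black rough-coated: 320 × 9/16 = 180
  black smooth-coated: 320 × 3/16 = 60
  white rough-coated: 320 × 3/16 = 60
  white smooth-coated: 320 × 1/16 = 20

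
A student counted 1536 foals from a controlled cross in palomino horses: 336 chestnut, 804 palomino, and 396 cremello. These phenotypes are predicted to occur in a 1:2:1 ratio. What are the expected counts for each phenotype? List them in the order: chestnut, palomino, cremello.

384, 768, 384

Total ratio parts = 4. Expected numbers out of 1536:
  chestnut: 1536 × 1/4 = 384
  palomino: 1536 × 2/4 = 768
  cremello: 1536 × 1/4 = 384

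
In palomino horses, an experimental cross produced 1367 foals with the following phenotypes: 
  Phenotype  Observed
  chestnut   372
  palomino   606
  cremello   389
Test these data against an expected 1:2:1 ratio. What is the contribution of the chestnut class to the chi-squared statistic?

Total ratio parts = 4. Expected numbers out of 1367:
  chestnut: 1367 × 1/4 = 341.75
  palomino: 1367 × 2/4 = 683.5
  cremello: 1367 × 1/4 = 341.75
Contribution of chestnut: (372 − 341.75)² / 341.75 = 2.6776

2.678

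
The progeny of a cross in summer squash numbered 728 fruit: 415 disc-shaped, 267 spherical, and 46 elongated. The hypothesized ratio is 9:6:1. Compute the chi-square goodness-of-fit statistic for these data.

0.211

Under the 9:6:1 hypothesis (Σ ratio = 16, N = 728):
  disc-shaped: 728 × 9/16 = 409.5
  spherical: 728 × 6/16 = 273
  elongated: 728 × 1/16 = 45.5
χ² = Σ (O − E)² / E
  disc-shaped: (415 − 409.5)² / 409.5 = 0.0739
  spherical: (267 − 273)² / 273 = 0.1319
  elongated: (46 − 45.5)² / 45.5 = 0.0055
χ² = 0.0739 + 0.1319 + 0.0055 = 0.2113 ≈ 0.211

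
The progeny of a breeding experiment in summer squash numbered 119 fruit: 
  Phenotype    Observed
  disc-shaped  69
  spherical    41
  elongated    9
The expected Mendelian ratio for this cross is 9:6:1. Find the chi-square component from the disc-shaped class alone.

0.064

Total ratio parts = 16. Expected numbers out of 119:
  disc-shaped: 119 × 9/16 = 66.9375
  spherical: 119 × 6/16 = 44.625
  elongated: 119 × 1/16 = 7.4375
Contribution of disc-shaped: (69 − 66.9375)² / 66.9375 = 0.0636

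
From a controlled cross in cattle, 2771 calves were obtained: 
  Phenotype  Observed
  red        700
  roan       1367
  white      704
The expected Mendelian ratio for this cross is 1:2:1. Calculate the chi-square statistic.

Under the 1:2:1 hypothesis (Σ ratio = 4, N = 2771):
  red: 2771 × 1/4 = 692.75
  roan: 2771 × 2/4 = 1385.5
  white: 2771 × 1/4 = 692.75
χ² = Σ (O − E)² / E
  red: (700 − 692.75)² / 692.75 = 0.0759
  roan: (1367 − 1385.5)² / 1385.5 = 0.2470
  white: (704 − 692.75)² / 692.75 = 0.1827
χ² = 0.0759 + 0.2470 + 0.1827 = 0.5056 ≈ 0.506

0.506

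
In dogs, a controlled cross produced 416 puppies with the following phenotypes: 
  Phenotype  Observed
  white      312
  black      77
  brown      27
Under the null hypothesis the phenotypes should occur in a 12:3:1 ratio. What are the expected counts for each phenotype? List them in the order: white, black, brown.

312, 78, 26

Total ratio parts = 16. Expected numbers out of 416:
  white: 416 × 12/16 = 312
  black: 416 × 3/16 = 78
  brown: 416 × 1/16 = 26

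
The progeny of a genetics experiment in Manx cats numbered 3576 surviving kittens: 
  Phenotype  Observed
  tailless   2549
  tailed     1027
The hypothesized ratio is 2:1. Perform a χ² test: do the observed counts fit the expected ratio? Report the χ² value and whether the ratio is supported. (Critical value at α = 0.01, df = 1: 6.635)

Total ratio parts = 3. Expected numbers out of 3576:
  tailless: 3576 × 2/3 = 2384
  tailed: 3576 × 1/3 = 1192
χ² = Σ (O − E)² / E
  tailless: (2549 − 2384)² / 2384 = 11.4199
  tailed: (1027 − 1192)² / 1192 = 22.8398
χ² = 11.4199 + 22.8398 = 34.2597 ≈ 34.260
Degrees of freedom = 2 − 1 = 1; critical value at α = 0.01 is 6.635.
Since 34.260 > 6.635, we reject the null hypothesis — the data do not fit the 2:1 ratio.

34.260; not consistent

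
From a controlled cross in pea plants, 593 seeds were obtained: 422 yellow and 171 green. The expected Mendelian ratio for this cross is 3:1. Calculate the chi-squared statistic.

4.655

Expected counts for N = 593 under a 3:1 ratio (total parts = 4):
  yellow: 593 × 3/4 = 444.75
  green: 593 × 1/4 = 148.25
χ² = Σ (O − E)² / E
  yellow: (422 − 444.75)² / 444.75 = 1.1637
  green: (171 − 148.25)² / 148.25 = 3.4911
χ² = 1.1637 + 3.4911 = 4.6548 ≈ 4.655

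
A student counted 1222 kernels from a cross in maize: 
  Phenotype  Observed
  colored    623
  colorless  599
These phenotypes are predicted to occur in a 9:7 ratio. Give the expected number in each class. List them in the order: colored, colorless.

Under the 9:7 hypothesis (Σ ratio = 16, N = 1222):
  colored: 1222 × 9/16 = 687.375
  colorless: 1222 × 7/16 = 534.625

687.375, 534.625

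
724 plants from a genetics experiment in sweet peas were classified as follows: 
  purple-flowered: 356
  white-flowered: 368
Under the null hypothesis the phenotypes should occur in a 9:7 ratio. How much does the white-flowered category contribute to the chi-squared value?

8.292

Total ratio parts = 16. Expected numbers out of 724:
  purple-flowered: 724 × 9/16 = 407.25
  white-flowered: 724 × 7/16 = 316.75
Contribution of white-flowered: (368 − 316.75)² / 316.75 = 8.2922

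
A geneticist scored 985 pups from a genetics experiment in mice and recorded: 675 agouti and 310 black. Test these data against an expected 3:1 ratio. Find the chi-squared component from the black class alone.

16.504

Under the 3:1 hypothesis (Σ ratio = 4, N = 985):
  agouti: 985 × 3/4 = 738.75
  black: 985 × 1/4 = 246.25
Contribution of black: (310 − 246.25)² / 246.25 = 16.5038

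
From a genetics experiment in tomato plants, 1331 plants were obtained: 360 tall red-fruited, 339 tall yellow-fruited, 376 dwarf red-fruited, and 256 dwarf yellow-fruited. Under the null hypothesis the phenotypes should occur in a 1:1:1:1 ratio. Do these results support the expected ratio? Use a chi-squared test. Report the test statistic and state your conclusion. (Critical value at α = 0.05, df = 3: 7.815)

25.673; not consistent

Expected counts for N = 1331 under a 1:1:1:1 ratio (total parts = 4):
  tall red-fruited: 1331 × 1/4 = 332.75
  tall yellow-fruited: 1331 × 1/4 = 332.75
  dwarf red-fruited: 1331 × 1/4 = 332.75
  dwarf yellow-fruited: 1331 × 1/4 = 332.75
χ² = Σ (O − E)² / E
  tall red-fruited: (360 − 332.75)² / 332.75 = 2.2316
  tall yellow-fruited: (339 − 332.75)² / 332.75 = 0.1174
  dwarf red-fruited: (376 − 332.75)² / 332.75 = 5.6215
  dwarf yellow-fruited: (256 − 332.75)² / 332.75 = 17.7027
χ² = 2.2316 + 0.1174 + 5.6215 + 17.7027 = 25.6732 ≈ 25.673
Degrees of freedom = 4 − 1 = 3; critical value at α = 0.05 is 7.815.
Since 25.673 > 7.815, we reject the null hypothesis — the data do not fit the 1:1:1:1 ratio.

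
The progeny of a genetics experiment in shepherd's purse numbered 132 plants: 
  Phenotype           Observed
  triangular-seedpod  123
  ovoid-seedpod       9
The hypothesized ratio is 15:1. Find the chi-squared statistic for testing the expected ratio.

0.073

The 15:1 ratio has 16 parts, so with N = 132 the expected counts are:
  triangular-seedpod: 132 × 15/16 = 123.75
  ovoid-seedpod: 132 × 1/16 = 8.25
χ² = Σ (O − E)² / E
  triangular-seedpod: (123 − 123.75)² / 123.75 = 0.0045
  ovoid-seedpod: (9 − 8.25)² / 8.25 = 0.0682
χ² = 0.0045 + 0.0682 = 0.0727 ≈ 0.073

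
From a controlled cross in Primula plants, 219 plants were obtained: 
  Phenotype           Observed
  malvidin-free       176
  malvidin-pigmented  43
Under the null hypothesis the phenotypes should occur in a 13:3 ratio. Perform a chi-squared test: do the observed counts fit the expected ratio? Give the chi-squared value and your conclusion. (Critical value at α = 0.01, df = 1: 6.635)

Total ratio parts = 16. Expected numbers out of 219:
  malvidin-free: 219 × 13/16 = 177.9375
  malvidin-pigmented: 219 × 3/16 = 41.0625
χ² = Σ (O − E)² / E
  malvidin-free: (176 − 177.9375)² / 177.9375 = 0.0211
  malvidin-pigmented: (43 − 41.0625)² / 41.0625 = 0.0914
χ² = 0.0211 + 0.0914 = 0.1125 ≈ 0.113
Degrees of freedom = 2 − 1 = 1; critical value at α = 0.01 is 6.635.
Since 0.113 < 6.635, we fail to reject the null hypothesis — the data are consistent with the 13:3 ratio.

0.113; consistent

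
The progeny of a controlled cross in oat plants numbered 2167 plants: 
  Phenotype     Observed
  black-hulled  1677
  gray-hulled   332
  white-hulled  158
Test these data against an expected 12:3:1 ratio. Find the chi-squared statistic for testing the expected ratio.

Under the 12:3:1 hypothesis (Σ ratio = 16, N = 2167):
  black-hulled: 2167 × 12/16 = 1625.25
  gray-hulled: 2167 × 3/16 = 406.3125
  white-hulled: 2167 × 1/16 = 135.4375
χ² = Σ (O − E)² / E
  black-hulled: (1677 − 1625.25)² / 1625.25 = 1.6478
  gray-hulled: (332 − 406.3125)² / 406.3125 = 13.5914
  white-hulled: (158 − 135.4375)² / 135.4375 = 3.7587
χ² = 1.6478 + 13.5914 + 3.7587 = 18.9979 ≈ 18.998

18.998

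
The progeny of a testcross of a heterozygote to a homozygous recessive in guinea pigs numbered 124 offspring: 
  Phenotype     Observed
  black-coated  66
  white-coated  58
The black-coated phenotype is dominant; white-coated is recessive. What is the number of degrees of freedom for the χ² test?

A testcross of a heterozygote (Aa × aa) gives a 1:1 phenotypic ratio.
A goodness-of-fit test with 2 phenotype classes has df = 2 − 1 = 1.

1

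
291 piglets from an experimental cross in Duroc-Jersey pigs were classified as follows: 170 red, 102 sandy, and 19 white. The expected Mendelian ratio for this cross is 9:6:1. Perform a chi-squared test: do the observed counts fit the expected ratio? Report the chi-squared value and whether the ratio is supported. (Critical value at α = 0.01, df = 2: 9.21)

Expected counts for N = 291 under a 9:6:1 ratio (total parts = 16):
  red: 291 × 9/16 = 163.6875
  sandy: 291 × 6/16 = 109.125
  white: 291 × 1/16 = 18.1875
χ² = Σ (O − E)² / E
  red: (170 − 163.6875)² / 163.6875 = 0.2434
  sandy: (102 − 109.125)² / 109.125 = 0.4652
  white: (19 − 18.1875)² / 18.1875 = 0.0363
χ² = 0.2434 + 0.4652 + 0.0363 = 0.7449 ≈ 0.745
Degrees of freedom = 3 − 1 = 2; critical value at α = 0.01 is 9.21.
Since 0.745 < 9.21, we fail to reject the null hypothesis — the data are consistent with the 9:6:1 ratio.

0.745; consistent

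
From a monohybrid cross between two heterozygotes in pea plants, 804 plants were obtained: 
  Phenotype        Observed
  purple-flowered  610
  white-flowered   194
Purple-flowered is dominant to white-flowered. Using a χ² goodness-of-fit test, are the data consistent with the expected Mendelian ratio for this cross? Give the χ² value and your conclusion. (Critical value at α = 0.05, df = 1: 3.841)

0.325; consistent

For a monohybrid cross between heterozygotes with complete dominance, the expected phenotypic ratio is 3:1.
Under the 3:1 hypothesis (Σ ratio = 4, N = 804):
  purple-flowered: 804 × 3/4 = 603
  white-flowered: 804 × 1/4 = 201
χ² = Σ (O − E)² / E
  purple-flowered: (610 − 603)² / 603 = 0.0813
  white-flowered: (194 − 201)² / 201 = 0.2438
χ² = 0.0813 + 0.2438 = 0.3251 ≈ 0.325
Degrees of freedom = 2 − 1 = 1; critical value at α = 0.05 is 3.841.
Since 0.325 < 3.841, we fail to reject the null hypothesis — the data are consistent with the 3:1 ratio.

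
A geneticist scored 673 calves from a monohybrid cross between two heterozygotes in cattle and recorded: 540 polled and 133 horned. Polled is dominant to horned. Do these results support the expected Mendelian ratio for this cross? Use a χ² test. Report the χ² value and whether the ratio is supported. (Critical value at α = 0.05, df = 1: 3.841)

For a monohybrid cross between heterozygotes with complete dominance, the expected phenotypic ratio is 3:1.
Expected counts for N = 673 under a 3:1 ratio (total parts = 4):
  polled: 673 × 3/4 = 504.75
  horned: 673 × 1/4 = 168.25
χ² = Σ (O − E)² / E
  polled: (540 − 504.75)² / 504.75 = 2.4617
  horned: (133 − 168.25)² / 168.25 = 7.3852
χ² = 2.4617 + 7.3852 = 9.8469 ≈ 9.847
Degrees of freedom = 2 − 1 = 1; critical value at α = 0.05 is 3.841.
Since 9.847 > 3.841, we reject the null hypothesis — the data do not fit the 3:1 ratio.

9.847; not consistent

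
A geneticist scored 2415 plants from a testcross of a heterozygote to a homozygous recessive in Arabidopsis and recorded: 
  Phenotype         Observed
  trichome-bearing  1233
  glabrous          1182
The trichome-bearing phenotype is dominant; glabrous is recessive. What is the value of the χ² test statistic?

A testcross of a heterozygote (Aa × aa) gives a 1:1 phenotypic ratio.
Expected counts for N = 2415 under a 1:1 ratio (total parts = 2):
  trichome-bearing: 2415 × 1/2 = 1207.5
  glabrous: 2415 × 1/2 = 1207.5
χ² = Σ (O − E)² / E
  trichome-bearing: (1233 − 1207.5)² / 1207.5 = 0.5385
  glabrous: (1182 − 1207.5)² / 1207.5 = 0.5385
χ² = 0.5385 + 0.5385 = 1.077

1.077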